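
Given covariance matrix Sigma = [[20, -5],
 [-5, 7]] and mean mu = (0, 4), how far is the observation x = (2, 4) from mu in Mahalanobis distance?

Step 1 — centre the observation: (x - mu) = (2, 0).

Step 2 — invert Sigma. det(Sigma) = 20·7 - (-5)² = 115.
  Sigma^{-1} = (1/det) · [[d, -b], [-b, a]] = [[0.0609, 0.0435],
 [0.0435, 0.1739]].

Step 3 — form the quadratic (x - mu)^T · Sigma^{-1} · (x - mu):
  Sigma^{-1} · (x - mu) = (0.1217, 0.087).
  (x - mu)^T · [Sigma^{-1} · (x - mu)] = (2)·(0.1217) + (0)·(0.087) = 0.2435.

Step 4 — take square root: d = √(0.2435) ≈ 0.4934.

d(x, mu) = √(0.2435) ≈ 0.4934


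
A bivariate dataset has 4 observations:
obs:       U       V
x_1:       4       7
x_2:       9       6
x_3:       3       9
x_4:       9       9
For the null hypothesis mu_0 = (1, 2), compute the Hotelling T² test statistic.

Step 1 — sample mean vector:
  mean(U) = (4 + 9 + 3 + 9) / 4 = 25/4 = 6.25
  mean(V) = (7 + 6 + 9 + 9) / 4 = 31/4 = 7.75
  x̄ = (6.25, 7.75),  deviation x̄ - mu_0 = (6.25, 7.75) - (1, 2) = (5.25, 5.75).

Step 2 — sample covariance matrix, S[i,j] = (1/(n-1)) · Σ_k (x_{k,i} - mean_i) · (x_{k,j} - mean_j), divisor n-1 = 3:
  S[U,U] = ((-2.25)·(-2.25) + (2.75)·(2.75) + (-3.25)·(-3.25) + (2.75)·(2.75)) / 3 = 30.75/3 = 10.25
  S[U,V] = ((-2.25)·(-0.75) + (2.75)·(-1.75) + (-3.25)·(1.25) + (2.75)·(1.25)) / 3 = -3.75/3 = -1.25
  S[V,V] = ((-0.75)·(-0.75) + (-1.75)·(-1.75) + (1.25)·(1.25) + (1.25)·(1.25)) / 3 = 6.75/3 = 2.25
  S = [[10.25, -1.25],
 [-1.25, 2.25]].

Step 3 — invert S. det(S) = 10.25·2.25 - (-1.25)² = 21.5.
  S^{-1} = (1/det) · [[d, -b], [-b, a]] = [[0.1047, 0.0581],
 [0.0581, 0.4767]].

Step 4 — quadratic form (x̄ - mu_0)^T · S^{-1} · (x̄ - mu_0):
  S^{-1} · (x̄ - mu_0) = (0.8837, 3.0465),
  (x̄ - mu_0)^T · [...] = (5.25)·(0.8837) + (5.75)·(3.0465) = 22.157.

Step 5 — scale by n: T² = 4 · 22.157 = 88.6279.

T² ≈ 88.6279


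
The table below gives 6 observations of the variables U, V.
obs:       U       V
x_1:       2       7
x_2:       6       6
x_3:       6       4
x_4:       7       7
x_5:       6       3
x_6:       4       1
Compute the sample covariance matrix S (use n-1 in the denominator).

Step 1 — column means:
  mean(U) = (2 + 6 + 6 + 7 + 6 + 4) / 6 = 31/6 = 5.1667
  mean(V) = (7 + 6 + 4 + 7 + 3 + 1) / 6 = 28/6 = 4.6667

Step 2 — sample covariance S[i,j] = (1/(n-1)) · Σ_k (x_{k,i} - mean_i) · (x_{k,j} - mean_j), with n-1 = 5.
  S[U,U] = ((-3.1667)·(-3.1667) + (0.8333)·(0.8333) + (0.8333)·(0.8333) + (1.8333)·(1.8333) + (0.8333)·(0.8333) + (-1.1667)·(-1.1667)) / 5 = 16.8333/5 = 3.3667
  S[U,V] = ((-3.1667)·(2.3333) + (0.8333)·(1.3333) + (0.8333)·(-0.6667) + (1.8333)·(2.3333) + (0.8333)·(-1.6667) + (-1.1667)·(-3.6667)) / 5 = 0.3333/5 = 0.0667
  S[V,V] = ((2.3333)·(2.3333) + (1.3333)·(1.3333) + (-0.6667)·(-0.6667) + (2.3333)·(2.3333) + (-1.6667)·(-1.6667) + (-3.6667)·(-3.6667)) / 5 = 29.3333/5 = 5.8667

S is symmetric (S[j,i] = S[i,j]). Assembling:

S = [[3.3667, 0.0667],
 [0.0667, 5.8667]]


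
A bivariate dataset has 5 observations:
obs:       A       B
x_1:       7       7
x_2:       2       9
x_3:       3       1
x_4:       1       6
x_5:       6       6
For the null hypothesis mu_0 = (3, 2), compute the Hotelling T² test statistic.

Step 1 — sample mean vector:
  mean(A) = (7 + 2 + 3 + 1 + 6) / 5 = 19/5 = 3.8
  mean(B) = (7 + 9 + 1 + 6 + 6) / 5 = 29/5 = 5.8
  x̄ = (3.8, 5.8),  deviation x̄ - mu_0 = (3.8, 5.8) - (3, 2) = (0.8, 3.8).

Step 2 — sample covariance matrix, S[i,j] = (1/(n-1)) · Σ_k (x_{k,i} - mean_i) · (x_{k,j} - mean_j), divisor n-1 = 4:
  S[A,A] = ((3.2)·(3.2) + (-1.8)·(-1.8) + (-0.8)·(-0.8) + (-2.8)·(-2.8) + (2.2)·(2.2)) / 4 = 26.8/4 = 6.7
  S[A,B] = ((3.2)·(1.2) + (-1.8)·(3.2) + (-0.8)·(-4.8) + (-2.8)·(0.2) + (2.2)·(0.2)) / 4 = 1.8/4 = 0.45
  S[B,B] = ((1.2)·(1.2) + (3.2)·(3.2) + (-4.8)·(-4.8) + (0.2)·(0.2) + (0.2)·(0.2)) / 4 = 34.8/4 = 8.7
  S = [[6.7, 0.45],
 [0.45, 8.7]].

Step 3 — invert S. det(S) = 6.7·8.7 - (0.45)² = 58.0875.
  S^{-1} = (1/det) · [[d, -b], [-b, a]] = [[0.1498, -0.0077],
 [-0.0077, 0.1153]].

Step 4 — quadratic form (x̄ - mu_0)^T · S^{-1} · (x̄ - mu_0):
  S^{-1} · (x̄ - mu_0) = (0.0904, 0.4321),
  (x̄ - mu_0)^T · [...] = (0.8)·(0.0904) + (3.8)·(0.4321) = 1.7143.

Step 5 — scale by n: T² = 5 · 1.7143 = 8.5716.

T² ≈ 8.5716


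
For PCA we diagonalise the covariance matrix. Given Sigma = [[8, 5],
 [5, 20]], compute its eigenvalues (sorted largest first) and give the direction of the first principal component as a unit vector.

Step 1 — characteristic polynomial of 2×2 Sigma:
  det(Sigma - λI) = λ² - trace · λ + det = 0.
  trace = 8 + 20 = 28, det = 8·20 - (5)² = 135.
Step 2 — discriminant:
  Δ = trace² - 4·det = 784 - 540 = 244.
Step 3 — eigenvalues:
  λ = (trace ± √Δ)/2 = (28 ± 15.6205)/2,
  λ_1 = 21.8102,  λ_2 = 6.1898.

Step 4 — unit eigenvector for λ_1: solve (Sigma - λ_1 I)v = 0. First row:
  (8 - 21.8102)·v_x + (5)·v_y = 0, i.e. (-13.8102)·v_x + (5)·v_y = 0,
  so v ∝ (b, λ_1 - a) = (5, 13.8102) = u.
  ||u|| = √((5)² + (13.8102)²) = √(215.723) ≈ 14.6875,
  v_1 = u/||u|| ≈ (0.3404, 0.9403) (||v_1|| = 1).

λ_1 = 21.8102,  λ_2 = 6.1898;  v_1 ≈ (0.3404, 0.9403)


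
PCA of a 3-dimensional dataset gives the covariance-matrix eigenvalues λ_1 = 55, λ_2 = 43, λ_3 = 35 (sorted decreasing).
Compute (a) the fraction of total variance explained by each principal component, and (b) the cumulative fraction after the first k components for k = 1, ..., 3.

Step 1 — total variance = trace(Sigma) = Σ λ_i = 55 + 43 + 35 = 133.

Step 2 — fraction explained by component i = λ_i / Σ λ:
  PC1: 55/133 = 0.4135
  PC2: 43/133 = 0.3233
  PC3: 35/133 = 0.2632

Step 3 — cumulative fraction after k components = (λ_1 + ... + λ_k) / Σ λ:
  k = 1: 55/133 = 0.4135
  k = 2: (55 + 43)/133 = 98/133 = 0.7368
  k = 3: (55 + 43 + 35)/133 = 133/133 = 1

Summary (fraction, with percent):

explained: PC1 0.4135 (41.35%), PC2 0.3233 (32.33%), PC3 0.2632 (26.32%);  cumulative: 0.4135, 0.7368, 1


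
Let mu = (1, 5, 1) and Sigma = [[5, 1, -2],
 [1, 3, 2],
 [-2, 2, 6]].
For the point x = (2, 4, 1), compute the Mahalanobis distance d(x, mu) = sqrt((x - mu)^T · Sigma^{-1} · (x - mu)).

Step 1 — centre the observation: (x - mu) = (1, -1, 0).

Step 2 — invert Sigma (cofactor / det for 3×3, or solve directly):
  Sigma^{-1} = [[0.3182, -0.2273, 0.1818],
 [-0.2273, 0.5909, -0.2727],
 [0.1818, -0.2727, 0.3182]].

Step 3 — form the quadratic (x - mu)^T · Sigma^{-1} · (x - mu):
  Sigma^{-1} · (x - mu) = (0.5455, -0.8182, 0.4545).
  (x - mu)^T · [Sigma^{-1} · (x - mu)] = (1)·(0.5455) + (-1)·(-0.8182) + (0)·(0.4545) = 1.3636.

Step 4 — take square root: d = √(1.3636) ≈ 1.1677.

d(x, mu) = √(1.3636) ≈ 1.1677


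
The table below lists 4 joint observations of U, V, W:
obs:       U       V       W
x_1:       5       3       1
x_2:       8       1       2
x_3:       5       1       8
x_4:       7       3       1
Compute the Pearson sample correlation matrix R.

Step 1 — column means:
  mean(U) = (5 + 8 + 5 + 7) / 4 = 25/4 = 6.25
  mean(V) = (3 + 1 + 1 + 3) / 4 = 8/4 = 2
  mean(W) = (1 + 2 + 8 + 1) / 4 = 12/4 = 3

Step 2 — sample variances and covariances s[i,j] = (1/(n-1)) · Σ_k (x_{k,i} - mean_i) · (x_{k,j} - mean_j), with n-1 = 3:
  s[U,U] = ((-1.25)·(-1.25) + (1.75)·(1.75) + (-1.25)·(-1.25) + (0.75)·(0.75)) / 3 = 6.75/3 = 2.25
  s[U,V] = ((-1.25)·(1) + (1.75)·(-1) + (-1.25)·(-1) + (0.75)·(1)) / 3 = -1/3 = -0.3333
  s[U,W] = ((-1.25)·(-2) + (1.75)·(-1) + (-1.25)·(5) + (0.75)·(-2)) / 3 = -7/3 = -2.3333
  s[V,V] = ((1)·(1) + (-1)·(-1) + (-1)·(-1) + (1)·(1)) / 3 = 4/3 = 1.3333
  s[V,W] = ((1)·(-2) + (-1)·(-1) + (-1)·(5) + (1)·(-2)) / 3 = -8/3 = -2.6667
  s[W,W] = ((-2)·(-2) + (-1)·(-1) + (5)·(5) + (-2)·(-2)) / 3 = 34/3 = 11.3333
  Sample standard deviations s_i = √(s[i,i]):
  s(U) = √(2.25) = 1.5
  s(V) = √(1.3333) = 1.1547
  s(W) = √(11.3333) = 3.3665

Step 3 — r_{ij} = s_{ij} / (s_i · s_j):
  r[U,U] = 1 (diagonal).
  r[U,V] = -0.3333 / (1.5 · 1.1547) = -0.3333 / 1.7321 = -0.1925
  r[U,W] = -2.3333 / (1.5 · 3.3665) = -2.3333 / 5.0498 = -0.4621
  r[V,V] = 1 (diagonal).
  r[V,W] = -2.6667 / (1.1547 · 3.3665) = -2.6667 / 3.8873 = -0.686
  r[W,W] = 1 (diagonal).

R is symmetric with unit diagonal. Assembling:

R = [[1, -0.1925, -0.4621],
 [-0.1925, 1, -0.686],
 [-0.4621, -0.686, 1]]


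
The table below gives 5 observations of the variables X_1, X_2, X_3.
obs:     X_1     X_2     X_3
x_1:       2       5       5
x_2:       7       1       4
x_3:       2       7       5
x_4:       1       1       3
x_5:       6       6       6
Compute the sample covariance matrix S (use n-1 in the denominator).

Step 1 — column means:
  mean(X_1) = (2 + 7 + 2 + 1 + 6) / 5 = 18/5 = 3.6
  mean(X_2) = (5 + 1 + 7 + 1 + 6) / 5 = 20/5 = 4
  mean(X_3) = (5 + 4 + 5 + 3 + 6) / 5 = 23/5 = 4.6

Step 2 — sample covariance S[i,j] = (1/(n-1)) · Σ_k (x_{k,i} - mean_i) · (x_{k,j} - mean_j), with n-1 = 4.
  S[X_1,X_1] = ((-1.6)·(-1.6) + (3.4)·(3.4) + (-1.6)·(-1.6) + (-2.6)·(-2.6) + (2.4)·(2.4)) / 4 = 29.2/4 = 7.3
  S[X_1,X_2] = ((-1.6)·(1) + (3.4)·(-3) + (-1.6)·(3) + (-2.6)·(-3) + (2.4)·(2)) / 4 = -4/4 = -1
  S[X_1,X_3] = ((-1.6)·(0.4) + (3.4)·(-0.6) + (-1.6)·(0.4) + (-2.6)·(-1.6) + (2.4)·(1.4)) / 4 = 4.2/4 = 1.05
  S[X_2,X_2] = ((1)·(1) + (-3)·(-3) + (3)·(3) + (-3)·(-3) + (2)·(2)) / 4 = 32/4 = 8
  S[X_2,X_3] = ((1)·(0.4) + (-3)·(-0.6) + (3)·(0.4) + (-3)·(-1.6) + (2)·(1.4)) / 4 = 11/4 = 2.75
  S[X_3,X_3] = ((0.4)·(0.4) + (-0.6)·(-0.6) + (0.4)·(0.4) + (-1.6)·(-1.6) + (1.4)·(1.4)) / 4 = 5.2/4 = 1.3

S is symmetric (S[j,i] = S[i,j]). Assembling:

S = [[7.3, -1, 1.05],
 [-1, 8, 2.75],
 [1.05, 2.75, 1.3]]


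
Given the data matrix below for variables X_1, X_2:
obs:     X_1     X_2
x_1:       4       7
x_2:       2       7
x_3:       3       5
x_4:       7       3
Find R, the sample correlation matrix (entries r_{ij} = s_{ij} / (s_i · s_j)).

Step 1 — column means:
  mean(X_1) = (4 + 2 + 3 + 7) / 4 = 16/4 = 4
  mean(X_2) = (7 + 7 + 5 + 3) / 4 = 22/4 = 5.5

Step 2 — sample variances and covariances s[i,j] = (1/(n-1)) · Σ_k (x_{k,i} - mean_i) · (x_{k,j} - mean_j), with n-1 = 3:
  s[X_1,X_1] = ((0)·(0) + (-2)·(-2) + (-1)·(-1) + (3)·(3)) / 3 = 14/3 = 4.6667
  s[X_1,X_2] = ((0)·(1.5) + (-2)·(1.5) + (-1)·(-0.5) + (3)·(-2.5)) / 3 = -10/3 = -3.3333
  s[X_2,X_2] = ((1.5)·(1.5) + (1.5)·(1.5) + (-0.5)·(-0.5) + (-2.5)·(-2.5)) / 3 = 11/3 = 3.6667
  Sample standard deviations s_i = √(s[i,i]):
  s(X_1) = √(4.6667) = 2.1602
  s(X_2) = √(3.6667) = 1.9149

Step 3 — r_{ij} = s_{ij} / (s_i · s_j):
  r[X_1,X_1] = 1 (diagonal).
  r[X_1,X_2] = -3.3333 / (2.1602 · 1.9149) = -3.3333 / 4.1366 = -0.8058
  r[X_2,X_2] = 1 (diagonal).

R is symmetric with unit diagonal. Assembling:

R = [[1, -0.8058],
 [-0.8058, 1]]


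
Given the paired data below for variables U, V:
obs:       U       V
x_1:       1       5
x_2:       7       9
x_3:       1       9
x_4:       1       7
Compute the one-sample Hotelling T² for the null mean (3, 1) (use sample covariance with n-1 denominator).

Step 1 — sample mean vector:
  mean(U) = (1 + 7 + 1 + 1) / 4 = 10/4 = 2.5
  mean(V) = (5 + 9 + 9 + 7) / 4 = 30/4 = 7.5
  x̄ = (2.5, 7.5),  deviation x̄ - mu_0 = (2.5, 7.5) - (3, 1) = (-0.5, 6.5).

Step 2 — sample covariance matrix, S[i,j] = (1/(n-1)) · Σ_k (x_{k,i} - mean_i) · (x_{k,j} - mean_j), divisor n-1 = 3:
  S[U,U] = ((-1.5)·(-1.5) + (4.5)·(4.5) + (-1.5)·(-1.5) + (-1.5)·(-1.5)) / 3 = 27/3 = 9
  S[U,V] = ((-1.5)·(-2.5) + (4.5)·(1.5) + (-1.5)·(1.5) + (-1.5)·(-0.5)) / 3 = 9/3 = 3
  S[V,V] = ((-2.5)·(-2.5) + (1.5)·(1.5) + (1.5)·(1.5) + (-0.5)·(-0.5)) / 3 = 11/3 = 3.6667
  S = [[9, 3],
 [3, 3.6667]].

Step 3 — invert S. det(S) = 9·3.6667 - (3)² = 24.
  S^{-1} = (1/det) · [[d, -b], [-b, a]] = [[0.1528, -0.125],
 [-0.125, 0.375]].

Step 4 — quadratic form (x̄ - mu_0)^T · S^{-1} · (x̄ - mu_0):
  S^{-1} · (x̄ - mu_0) = (-0.8889, 2.5),
  (x̄ - mu_0)^T · [...] = (-0.5)·(-0.8889) + (6.5)·(2.5) = 16.6944.

Step 5 — scale by n: T² = 4 · 16.6944 = 66.7778.

T² ≈ 66.7778


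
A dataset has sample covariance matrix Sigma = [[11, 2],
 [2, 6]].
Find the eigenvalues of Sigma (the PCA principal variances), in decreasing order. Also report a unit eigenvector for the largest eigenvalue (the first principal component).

Step 1 — characteristic polynomial of 2×2 Sigma:
  det(Sigma - λI) = λ² - trace · λ + det = 0.
  trace = 11 + 6 = 17, det = 11·6 - (2)² = 62.
Step 2 — discriminant:
  Δ = trace² - 4·det = 289 - 248 = 41.
Step 3 — eigenvalues:
  λ = (trace ± √Δ)/2 = (17 ± 6.4031)/2,
  λ_1 = 11.7016,  λ_2 = 5.2984.

Step 4 — unit eigenvector for λ_1: solve (Sigma - λ_1 I)v = 0. First row:
  (11 - 11.7016)·v_x + (2)·v_y = 0, i.e. (-0.7016)·v_x + (2)·v_y = 0,
  so v ∝ (b, λ_1 - a) = (2, 0.7016) = u.
  ||u|| = √((2)² + (0.7016)²) = √(4.4922) ≈ 2.1195,
  v_1 = u/||u|| ≈ (0.9436, 0.331) (||v_1|| = 1).

λ_1 = 11.7016,  λ_2 = 5.2984;  v_1 ≈ (0.9436, 0.331)


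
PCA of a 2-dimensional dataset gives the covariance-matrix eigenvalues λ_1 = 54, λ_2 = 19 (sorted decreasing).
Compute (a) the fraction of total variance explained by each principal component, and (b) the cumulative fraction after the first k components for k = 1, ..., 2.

Step 1 — total variance = trace(Sigma) = Σ λ_i = 54 + 19 = 73.

Step 2 — fraction explained by component i = λ_i / Σ λ:
  PC1: 54/73 = 0.7397
  PC2: 19/73 = 0.2603

Step 3 — cumulative fraction after k components = (λ_1 + ... + λ_k) / Σ λ:
  k = 1: 54/73 = 0.7397
  k = 2: (54 + 19)/73 = 73/73 = 1

Summary (fraction, with percent):

explained: PC1 0.7397 (73.97%), PC2 0.2603 (26.03%);  cumulative: 0.7397, 1


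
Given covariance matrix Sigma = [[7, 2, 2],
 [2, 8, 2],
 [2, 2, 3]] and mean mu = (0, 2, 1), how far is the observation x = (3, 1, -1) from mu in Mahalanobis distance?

Step 1 — centre the observation: (x - mu) = (3, -1, -2).

Step 2 — invert Sigma (cofactor / det for 3×3, or solve directly):
  Sigma^{-1} = [[0.1786, -0.0179, -0.1071],
 [-0.0179, 0.1518, -0.0893],
 [-0.1071, -0.0893, 0.4643]].

Step 3 — form the quadratic (x - mu)^T · Sigma^{-1} · (x - mu):
  Sigma^{-1} · (x - mu) = (0.7679, -0.0268, -1.1607).
  (x - mu)^T · [Sigma^{-1} · (x - mu)] = (3)·(0.7679) + (-1)·(-0.0268) + (-2)·(-1.1607) = 4.6518.

Step 4 — take square root: d = √(4.6518) ≈ 2.1568.

d(x, mu) = √(4.6518) ≈ 2.1568


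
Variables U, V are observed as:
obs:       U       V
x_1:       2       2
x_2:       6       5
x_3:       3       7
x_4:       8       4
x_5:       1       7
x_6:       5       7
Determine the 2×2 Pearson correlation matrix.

Step 1 — column means:
  mean(U) = (2 + 6 + 3 + 8 + 1 + 5) / 6 = 25/6 = 4.1667
  mean(V) = (2 + 5 + 7 + 4 + 7 + 7) / 6 = 32/6 = 5.3333

Step 2 — sample variances and covariances s[i,j] = (1/(n-1)) · Σ_k (x_{k,i} - mean_i) · (x_{k,j} - mean_j), with n-1 = 5:
  s[U,U] = ((-2.1667)·(-2.1667) + (1.8333)·(1.8333) + (-1.1667)·(-1.1667) + (3.8333)·(3.8333) + (-3.1667)·(-3.1667) + (0.8333)·(0.8333)) / 5 = 34.8333/5 = 6.9667
  s[U,V] = ((-2.1667)·(-3.3333) + (1.8333)·(-0.3333) + (-1.1667)·(1.6667) + (3.8333)·(-1.3333) + (-3.1667)·(1.6667) + (0.8333)·(1.6667)) / 5 = -4.3333/5 = -0.8667
  s[V,V] = ((-3.3333)·(-3.3333) + (-0.3333)·(-0.3333) + (1.6667)·(1.6667) + (-1.3333)·(-1.3333) + (1.6667)·(1.6667) + (1.6667)·(1.6667)) / 5 = 21.3333/5 = 4.2667
  Sample standard deviations s_i = √(s[i,i]):
  s(U) = √(6.9667) = 2.6394
  s(V) = √(4.2667) = 2.0656

Step 3 — r_{ij} = s_{ij} / (s_i · s_j):
  r[U,U] = 1 (diagonal).
  r[U,V] = -0.8667 / (2.6394 · 2.0656) = -0.8667 / 5.452 = -0.159
  r[V,V] = 1 (diagonal).

R is symmetric with unit diagonal. Assembling:

R = [[1, -0.159],
 [-0.159, 1]]


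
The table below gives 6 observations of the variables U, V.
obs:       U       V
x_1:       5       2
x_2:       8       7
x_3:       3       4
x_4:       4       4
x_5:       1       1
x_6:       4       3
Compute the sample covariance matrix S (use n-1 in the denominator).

Step 1 — column means:
  mean(U) = (5 + 8 + 3 + 4 + 1 + 4) / 6 = 25/6 = 4.1667
  mean(V) = (2 + 7 + 4 + 4 + 1 + 3) / 6 = 21/6 = 3.5

Step 2 — sample covariance S[i,j] = (1/(n-1)) · Σ_k (x_{k,i} - mean_i) · (x_{k,j} - mean_j), with n-1 = 5.
  S[U,U] = ((0.8333)·(0.8333) + (3.8333)·(3.8333) + (-1.1667)·(-1.1667) + (-0.1667)·(-0.1667) + (-3.1667)·(-3.1667) + (-0.1667)·(-0.1667)) / 5 = 26.8333/5 = 5.3667
  S[U,V] = ((0.8333)·(-1.5) + (3.8333)·(3.5) + (-1.1667)·(0.5) + (-0.1667)·(0.5) + (-3.1667)·(-2.5) + (-0.1667)·(-0.5)) / 5 = 19.5/5 = 3.9
  S[V,V] = ((-1.5)·(-1.5) + (3.5)·(3.5) + (0.5)·(0.5) + (0.5)·(0.5) + (-2.5)·(-2.5) + (-0.5)·(-0.5)) / 5 = 21.5/5 = 4.3

S is symmetric (S[j,i] = S[i,j]). Assembling:

S = [[5.3667, 3.9],
 [3.9, 4.3]]


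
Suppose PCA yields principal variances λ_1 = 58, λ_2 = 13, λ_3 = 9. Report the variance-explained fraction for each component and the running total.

Step 1 — total variance = trace(Sigma) = Σ λ_i = 58 + 13 + 9 = 80.

Step 2 — fraction explained by component i = λ_i / Σ λ:
  PC1: 58/80 = 0.725
  PC2: 13/80 = 0.1625
  PC3: 9/80 = 0.1125

Step 3 — cumulative fraction after k components = (λ_1 + ... + λ_k) / Σ λ:
  k = 1: 58/80 = 0.725
  k = 2: (58 + 13)/80 = 71/80 = 0.8875
  k = 3: (58 + 13 + 9)/80 = 80/80 = 1

Summary (fraction, with percent):

explained: PC1 0.725 (72.5%), PC2 0.1625 (16.25%), PC3 0.1125 (11.25%);  cumulative: 0.725, 0.8875, 1


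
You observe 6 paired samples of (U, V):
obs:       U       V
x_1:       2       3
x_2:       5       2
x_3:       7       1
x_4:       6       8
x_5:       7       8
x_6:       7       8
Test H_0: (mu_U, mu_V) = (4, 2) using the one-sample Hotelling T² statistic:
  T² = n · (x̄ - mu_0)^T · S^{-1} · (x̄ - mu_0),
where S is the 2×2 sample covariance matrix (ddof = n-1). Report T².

Step 1 — sample mean vector:
  mean(U) = (2 + 5 + 7 + 6 + 7 + 7) / 6 = 34/6 = 5.6667
  mean(V) = (3 + 2 + 1 + 8 + 8 + 8) / 6 = 30/6 = 5
  x̄ = (5.6667, 5),  deviation x̄ - mu_0 = (5.6667, 5) - (4, 2) = (1.6667, 3).

Step 2 — sample covariance matrix, S[i,j] = (1/(n-1)) · Σ_k (x_{k,i} - mean_i) · (x_{k,j} - mean_j), divisor n-1 = 5:
  S[U,U] = ((-3.6667)·(-3.6667) + (-0.6667)·(-0.6667) + (1.3333)·(1.3333) + (0.3333)·(0.3333) + (1.3333)·(1.3333) + (1.3333)·(1.3333)) / 5 = 19.3333/5 = 3.8667
  S[U,V] = ((-3.6667)·(-2) + (-0.6667)·(-3) + (1.3333)·(-4) + (0.3333)·(3) + (1.3333)·(3) + (1.3333)·(3)) / 5 = 13/5 = 2.6
  S[V,V] = ((-2)·(-2) + (-3)·(-3) + (-4)·(-4) + (3)·(3) + (3)·(3) + (3)·(3)) / 5 = 56/5 = 11.2
  S = [[3.8667, 2.6],
 [2.6, 11.2]].

Step 3 — invert S. det(S) = 3.8667·11.2 - (2.6)² = 36.5467.
  S^{-1} = (1/det) · [[d, -b], [-b, a]] = [[0.3065, -0.0711],
 [-0.0711, 0.1058]].

Step 4 — quadratic form (x̄ - mu_0)^T · S^{-1} · (x̄ - mu_0):
  S^{-1} · (x̄ - mu_0) = (0.2973, 0.1988),
  (x̄ - mu_0)^T · [...] = (1.6667)·(0.2973) + (3)·(0.1988) = 1.0921.

Step 5 — scale by n: T² = 6 · 1.0921 = 6.5524.

T² ≈ 6.5524


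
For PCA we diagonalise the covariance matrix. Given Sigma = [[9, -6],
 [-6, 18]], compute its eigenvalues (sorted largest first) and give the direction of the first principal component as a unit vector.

Step 1 — characteristic polynomial of 2×2 Sigma:
  det(Sigma - λI) = λ² - trace · λ + det = 0.
  trace = 9 + 18 = 27, det = 9·18 - (-6)² = 126.
Step 2 — discriminant:
  Δ = trace² - 4·det = 729 - 504 = 225.
Step 3 — eigenvalues:
  λ = (trace ± √Δ)/2 = (27 ± 15)/2,
  λ_1 = 21,  λ_2 = 6.

Step 4 — unit eigenvector for λ_1: solve (Sigma - λ_1 I)v = 0. First row:
  (9 - 21)·v_x + (-6)·v_y = 0, i.e. (-12)·v_x + (-6)·v_y = 0,
  so v ∝ (b, λ_1 - a) = (-6, 12); multiply by -1 so the first entry is positive: u = (6, -12).
  ||u|| = √((6)² + (-12)²) = √(180) ≈ 13.4164,
  v_1 = u/||u|| ≈ (0.4472, -0.8944) (||v_1|| = 1).

λ_1 = 21,  λ_2 = 6;  v_1 ≈ (0.4472, -0.8944)


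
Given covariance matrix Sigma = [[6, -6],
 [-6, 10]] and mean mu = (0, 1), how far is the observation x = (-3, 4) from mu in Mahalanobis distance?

Step 1 — centre the observation: (x - mu) = (-3, 3).

Step 2 — invert Sigma. det(Sigma) = 6·10 - (-6)² = 24.
  Sigma^{-1} = (1/det) · [[d, -b], [-b, a]] = [[0.4167, 0.25],
 [0.25, 0.25]].

Step 3 — form the quadratic (x - mu)^T · Sigma^{-1} · (x - mu):
  Sigma^{-1} · (x - mu) = (-0.5, 0).
  (x - mu)^T · [Sigma^{-1} · (x - mu)] = (-3)·(-0.5) + (3)·(0) = 1.5.

Step 4 — take square root: d = √(1.5) ≈ 1.2247.

d(x, mu) = √(1.5) ≈ 1.2247


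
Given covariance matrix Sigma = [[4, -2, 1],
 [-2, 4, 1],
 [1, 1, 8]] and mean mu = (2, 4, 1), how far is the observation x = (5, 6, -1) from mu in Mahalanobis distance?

Step 1 — centre the observation: (x - mu) = (3, 2, -2).

Step 2 — invert Sigma (cofactor / det for 3×3, or solve directly):
  Sigma^{-1} = [[0.369, 0.2024, -0.0714],
 [0.2024, 0.369, -0.0714],
 [-0.0714, -0.0714, 0.1429]].

Step 3 — form the quadratic (x - mu)^T · Sigma^{-1} · (x - mu):
  Sigma^{-1} · (x - mu) = (1.6548, 1.4881, -0.6429).
  (x - mu)^T · [Sigma^{-1} · (x - mu)] = (3)·(1.6548) + (2)·(1.4881) + (-2)·(-0.6429) = 9.2262.

Step 4 — take square root: d = √(9.2262) ≈ 3.0375.

d(x, mu) = √(9.2262) ≈ 3.0375


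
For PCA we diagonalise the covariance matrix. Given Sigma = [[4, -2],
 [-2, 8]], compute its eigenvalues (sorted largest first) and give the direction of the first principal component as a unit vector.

Step 1 — characteristic polynomial of 2×2 Sigma:
  det(Sigma - λI) = λ² - trace · λ + det = 0.
  trace = 4 + 8 = 12, det = 4·8 - (-2)² = 28.
Step 2 — discriminant:
  Δ = trace² - 4·det = 144 - 112 = 32.
Step 3 — eigenvalues:
  λ = (trace ± √Δ)/2 = (12 ± 5.6569)/2,
  λ_1 = 8.8284,  λ_2 = 3.1716.

Step 4 — unit eigenvector for λ_1: solve (Sigma - λ_1 I)v = 0. First row:
  (4 - 8.8284)·v_x + (-2)·v_y = 0, i.e. (-4.8284)·v_x + (-2)·v_y = 0,
  so v ∝ (b, λ_1 - a) = (-2, 4.8284); multiply by -1 so the first entry is positive: u = (2, -4.8284).
  ||u|| = √((2)² + (-4.8284)²) = √(27.3137) ≈ 5.2263,
  v_1 = u/||u|| ≈ (0.3827, -0.9239) (||v_1|| = 1).

λ_1 = 8.8284,  λ_2 = 3.1716;  v_1 ≈ (0.3827, -0.9239)


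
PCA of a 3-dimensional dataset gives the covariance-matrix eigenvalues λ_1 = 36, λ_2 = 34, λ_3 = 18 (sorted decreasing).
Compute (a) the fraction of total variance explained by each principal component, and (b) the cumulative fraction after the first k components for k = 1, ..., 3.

Step 1 — total variance = trace(Sigma) = Σ λ_i = 36 + 34 + 18 = 88.

Step 2 — fraction explained by component i = λ_i / Σ λ:
  PC1: 36/88 = 0.4091
  PC2: 34/88 = 0.3864
  PC3: 18/88 = 0.2045

Step 3 — cumulative fraction after k components = (λ_1 + ... + λ_k) / Σ λ:
  k = 1: 36/88 = 0.4091
  k = 2: (36 + 34)/88 = 70/88 = 0.7955
  k = 3: (36 + 34 + 18)/88 = 88/88 = 1

Summary (fraction, with percent):

explained: PC1 0.4091 (40.91%), PC2 0.3864 (38.64%), PC3 0.2045 (20.45%);  cumulative: 0.4091, 0.7955, 1


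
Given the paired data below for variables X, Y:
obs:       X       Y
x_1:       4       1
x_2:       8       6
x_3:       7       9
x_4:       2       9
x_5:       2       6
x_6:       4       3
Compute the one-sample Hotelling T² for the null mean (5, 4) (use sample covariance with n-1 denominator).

Step 1 — sample mean vector:
  mean(X) = (4 + 8 + 7 + 2 + 2 + 4) / 6 = 27/6 = 4.5
  mean(Y) = (1 + 6 + 9 + 9 + 6 + 3) / 6 = 34/6 = 5.6667
  x̄ = (4.5, 5.6667),  deviation x̄ - mu_0 = (4.5, 5.6667) - (5, 4) = (-0.5, 1.6667).

Step 2 — sample covariance matrix, S[i,j] = (1/(n-1)) · Σ_k (x_{k,i} - mean_i) · (x_{k,j} - mean_j), divisor n-1 = 5:
  S[X,X] = ((-0.5)·(-0.5) + (3.5)·(3.5) + (2.5)·(2.5) + (-2.5)·(-2.5) + (-2.5)·(-2.5) + (-0.5)·(-0.5)) / 5 = 31.5/5 = 6.3
  S[X,Y] = ((-0.5)·(-4.6667) + (3.5)·(0.3333) + (2.5)·(3.3333) + (-2.5)·(3.3333) + (-2.5)·(0.3333) + (-0.5)·(-2.6667)) / 5 = 4/5 = 0.8
  S[Y,Y] = ((-4.6667)·(-4.6667) + (0.3333)·(0.3333) + (3.3333)·(3.3333) + (3.3333)·(3.3333) + (0.3333)·(0.3333) + (-2.6667)·(-2.6667)) / 5 = 51.3333/5 = 10.2667
  S = [[6.3, 0.8],
 [0.8, 10.2667]].

Step 3 — invert S. det(S) = 6.3·10.2667 - (0.8)² = 64.04.
  S^{-1} = (1/det) · [[d, -b], [-b, a]] = [[0.1603, -0.0125],
 [-0.0125, 0.0984]].

Step 4 — quadratic form (x̄ - mu_0)^T · S^{-1} · (x̄ - mu_0):
  S^{-1} · (x̄ - mu_0) = (-0.101, 0.1702),
  (x̄ - mu_0)^T · [...] = (-0.5)·(-0.101) + (1.6667)·(0.1702) = 0.3342.

Step 5 — scale by n: T² = 6 · 0.3342 = 2.005.

T² ≈ 2.005


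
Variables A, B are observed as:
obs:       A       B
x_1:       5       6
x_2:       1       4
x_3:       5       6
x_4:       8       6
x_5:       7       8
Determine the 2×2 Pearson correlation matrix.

Step 1 — column means:
  mean(A) = (5 + 1 + 5 + 8 + 7) / 5 = 26/5 = 5.2
  mean(B) = (6 + 4 + 6 + 6 + 8) / 5 = 30/5 = 6

Step 2 — sample variances and covariances s[i,j] = (1/(n-1)) · Σ_k (x_{k,i} - mean_i) · (x_{k,j} - mean_j), with n-1 = 4:
  s[A,A] = ((-0.2)·(-0.2) + (-4.2)·(-4.2) + (-0.2)·(-0.2) + (2.8)·(2.8) + (1.8)·(1.8)) / 4 = 28.8/4 = 7.2
  s[A,B] = ((-0.2)·(0) + (-4.2)·(-2) + (-0.2)·(0) + (2.8)·(0) + (1.8)·(2)) / 4 = 12/4 = 3
  s[B,B] = ((0)·(0) + (-2)·(-2) + (0)·(0) + (0)·(0) + (2)·(2)) / 4 = 8/4 = 2
  Sample standard deviations s_i = √(s[i,i]):
  s(A) = √(7.2) = 2.6833
  s(B) = √(2) = 1.4142

Step 3 — r_{ij} = s_{ij} / (s_i · s_j):
  r[A,A] = 1 (diagonal).
  r[A,B] = 3 / (2.6833 · 1.4142) = 3 / 3.7947 = 0.7906
  r[B,B] = 1 (diagonal).

R is symmetric with unit diagonal. Assembling:

R = [[1, 0.7906],
 [0.7906, 1]]


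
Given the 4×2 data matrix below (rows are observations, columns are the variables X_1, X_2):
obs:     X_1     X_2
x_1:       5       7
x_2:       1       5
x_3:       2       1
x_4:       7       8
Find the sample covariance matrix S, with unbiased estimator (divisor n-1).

Step 1 — column means:
  mean(X_1) = (5 + 1 + 2 + 7) / 4 = 15/4 = 3.75
  mean(X_2) = (7 + 5 + 1 + 8) / 4 = 21/4 = 5.25

Step 2 — sample covariance S[i,j] = (1/(n-1)) · Σ_k (x_{k,i} - mean_i) · (x_{k,j} - mean_j), with n-1 = 3.
  S[X_1,X_1] = ((1.25)·(1.25) + (-2.75)·(-2.75) + (-1.75)·(-1.75) + (3.25)·(3.25)) / 3 = 22.75/3 = 7.5833
  S[X_1,X_2] = ((1.25)·(1.75) + (-2.75)·(-0.25) + (-1.75)·(-4.25) + (3.25)·(2.75)) / 3 = 19.25/3 = 6.4167
  S[X_2,X_2] = ((1.75)·(1.75) + (-0.25)·(-0.25) + (-4.25)·(-4.25) + (2.75)·(2.75)) / 3 = 28.75/3 = 9.5833

S is symmetric (S[j,i] = S[i,j]). Assembling:

S = [[7.5833, 6.4167],
 [6.4167, 9.5833]]


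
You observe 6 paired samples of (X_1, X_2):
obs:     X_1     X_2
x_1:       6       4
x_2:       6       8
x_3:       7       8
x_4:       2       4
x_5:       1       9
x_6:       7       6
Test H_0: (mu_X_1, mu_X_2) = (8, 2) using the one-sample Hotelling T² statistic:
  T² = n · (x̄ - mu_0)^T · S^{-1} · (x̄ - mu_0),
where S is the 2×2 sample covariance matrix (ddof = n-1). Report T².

Step 1 — sample mean vector:
  mean(X_1) = (6 + 6 + 7 + 2 + 1 + 7) / 6 = 29/6 = 4.8333
  mean(X_2) = (4 + 8 + 8 + 4 + 9 + 6) / 6 = 39/6 = 6.5
  x̄ = (4.8333, 6.5),  deviation x̄ - mu_0 = (4.8333, 6.5) - (8, 2) = (-3.1667, 4.5).

Step 2 — sample covariance matrix, S[i,j] = (1/(n-1)) · Σ_k (x_{k,i} - mean_i) · (x_{k,j} - mean_j), divisor n-1 = 5:
  S[X_1,X_1] = ((1.1667)·(1.1667) + (1.1667)·(1.1667) + (2.1667)·(2.1667) + (-2.8333)·(-2.8333) + (-3.8333)·(-3.8333) + (2.1667)·(2.1667)) / 5 = 34.8333/5 = 6.9667
  S[X_1,X_2] = ((1.1667)·(-2.5) + (1.1667)·(1.5) + (2.1667)·(1.5) + (-2.8333)·(-2.5) + (-3.8333)·(2.5) + (2.1667)·(-0.5)) / 5 = -1.5/5 = -0.3
  S[X_2,X_2] = ((-2.5)·(-2.5) + (1.5)·(1.5) + (1.5)·(1.5) + (-2.5)·(-2.5) + (2.5)·(2.5) + (-0.5)·(-0.5)) / 5 = 23.5/5 = 4.7
  S = [[6.9667, -0.3],
 [-0.3, 4.7]].

Step 3 — invert S. det(S) = 6.9667·4.7 - (-0.3)² = 32.6533.
  S^{-1} = (1/det) · [[d, -b], [-b, a]] = [[0.1439, 0.0092],
 [0.0092, 0.2134]].

Step 4 — quadratic form (x̄ - mu_0)^T · S^{-1} · (x̄ - mu_0):
  S^{-1} · (x̄ - mu_0) = (-0.4145, 0.931),
  (x̄ - mu_0)^T · [...] = (-3.1667)·(-0.4145) + (4.5)·(0.931) = 5.5019.

Step 5 — scale by n: T² = 6 · 5.5019 = 33.0114.

T² ≈ 33.0114


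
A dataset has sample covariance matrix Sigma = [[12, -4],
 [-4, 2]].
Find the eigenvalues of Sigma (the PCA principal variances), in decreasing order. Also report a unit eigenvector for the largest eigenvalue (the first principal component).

Step 1 — characteristic polynomial of 2×2 Sigma:
  det(Sigma - λI) = λ² - trace · λ + det = 0.
  trace = 12 + 2 = 14, det = 12·2 - (-4)² = 8.
Step 2 — discriminant:
  Δ = trace² - 4·det = 196 - 32 = 164.
Step 3 — eigenvalues:
  λ = (trace ± √Δ)/2 = (14 ± 12.8062)/2,
  λ_1 = 13.4031,  λ_2 = 0.5969.

Step 4 — unit eigenvector for λ_1: solve (Sigma - λ_1 I)v = 0. First row:
  (12 - 13.4031)·v_x + (-4)·v_y = 0, i.e. (-1.4031)·v_x + (-4)·v_y = 0,
  so v ∝ (b, λ_1 - a) = (-4, 1.4031); multiply by -1 so the first entry is positive: u = (4, -1.4031).
  ||u|| = √((4)² + (-1.4031)²) = √(17.9688) ≈ 4.239,
  v_1 = u/||u|| ≈ (0.9436, -0.331) (||v_1|| = 1).

λ_1 = 13.4031,  λ_2 = 0.5969;  v_1 ≈ (0.9436, -0.331)


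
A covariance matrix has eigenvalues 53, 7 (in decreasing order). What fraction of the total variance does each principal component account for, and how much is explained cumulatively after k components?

Step 1 — total variance = trace(Sigma) = Σ λ_i = 53 + 7 = 60.

Step 2 — fraction explained by component i = λ_i / Σ λ:
  PC1: 53/60 = 0.8833
  PC2: 7/60 = 0.1167

Step 3 — cumulative fraction after k components = (λ_1 + ... + λ_k) / Σ λ:
  k = 1: 53/60 = 0.8833
  k = 2: (53 + 7)/60 = 60/60 = 1

Summary (fraction, with percent):

explained: PC1 0.8833 (88.33%), PC2 0.1167 (11.67%);  cumulative: 0.8833, 1


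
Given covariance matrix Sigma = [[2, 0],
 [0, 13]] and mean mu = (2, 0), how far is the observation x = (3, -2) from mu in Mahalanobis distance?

Step 1 — centre the observation: (x - mu) = (1, -2).

Step 2 — invert Sigma. det(Sigma) = 2·13 - (0)² = 26.
  Sigma^{-1} = (1/det) · [[d, -b], [-b, a]] = [[0.5, 0],
 [0, 0.0769]].

Step 3 — form the quadratic (x - mu)^T · Sigma^{-1} · (x - mu):
  Sigma^{-1} · (x - mu) = (0.5, -0.1538).
  (x - mu)^T · [Sigma^{-1} · (x - mu)] = (1)·(0.5) + (-2)·(-0.1538) = 0.8077.

Step 4 — take square root: d = √(0.8077) ≈ 0.8987.

d(x, mu) = √(0.8077) ≈ 0.8987


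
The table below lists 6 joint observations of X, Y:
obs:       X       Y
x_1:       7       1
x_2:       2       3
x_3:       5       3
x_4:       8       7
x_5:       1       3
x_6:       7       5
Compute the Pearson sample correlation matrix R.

Step 1 — column means:
  mean(X) = (7 + 2 + 5 + 8 + 1 + 7) / 6 = 30/6 = 5
  mean(Y) = (1 + 3 + 3 + 7 + 3 + 5) / 6 = 22/6 = 3.6667

Step 2 — sample variances and covariances s[i,j] = (1/(n-1)) · Σ_k (x_{k,i} - mean_i) · (x_{k,j} - mean_j), with n-1 = 5:
  s[X,X] = ((2)·(2) + (-3)·(-3) + (0)·(0) + (3)·(3) + (-4)·(-4) + (2)·(2)) / 5 = 42/5 = 8.4
  s[X,Y] = ((2)·(-2.6667) + (-3)·(-0.6667) + (0)·(-0.6667) + (3)·(3.3333) + (-4)·(-0.6667) + (2)·(1.3333)) / 5 = 12/5 = 2.4
  s[Y,Y] = ((-2.6667)·(-2.6667) + (-0.6667)·(-0.6667) + (-0.6667)·(-0.6667) + (3.3333)·(3.3333) + (-0.6667)·(-0.6667) + (1.3333)·(1.3333)) / 5 = 21.3333/5 = 4.2667
  Sample standard deviations s_i = √(s[i,i]):
  s(X) = √(8.4) = 2.8983
  s(Y) = √(4.2667) = 2.0656

Step 3 — r_{ij} = s_{ij} / (s_i · s_j):
  r[X,X] = 1 (diagonal).
  r[X,Y] = 2.4 / (2.8983 · 2.0656) = 2.4 / 5.9867 = 0.4009
  r[Y,Y] = 1 (diagonal).

R is symmetric with unit diagonal. Assembling:

R = [[1, 0.4009],
 [0.4009, 1]]


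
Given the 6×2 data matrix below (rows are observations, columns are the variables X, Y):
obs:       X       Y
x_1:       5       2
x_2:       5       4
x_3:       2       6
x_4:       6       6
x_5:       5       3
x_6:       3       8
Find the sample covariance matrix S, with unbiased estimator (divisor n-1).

Step 1 — column means:
  mean(X) = (5 + 5 + 2 + 6 + 5 + 3) / 6 = 26/6 = 4.3333
  mean(Y) = (2 + 4 + 6 + 6 + 3 + 8) / 6 = 29/6 = 4.8333

Step 2 — sample covariance S[i,j] = (1/(n-1)) · Σ_k (x_{k,i} - mean_i) · (x_{k,j} - mean_j), with n-1 = 5.
  S[X,X] = ((0.6667)·(0.6667) + (0.6667)·(0.6667) + (-2.3333)·(-2.3333) + (1.6667)·(1.6667) + (0.6667)·(0.6667) + (-1.3333)·(-1.3333)) / 5 = 11.3333/5 = 2.2667
  S[X,Y] = ((0.6667)·(-2.8333) + (0.6667)·(-0.8333) + (-2.3333)·(1.1667) + (1.6667)·(1.1667) + (0.6667)·(-1.8333) + (-1.3333)·(3.1667)) / 5 = -8.6667/5 = -1.7333
  S[Y,Y] = ((-2.8333)·(-2.8333) + (-0.8333)·(-0.8333) + (1.1667)·(1.1667) + (1.1667)·(1.1667) + (-1.8333)·(-1.8333) + (3.1667)·(3.1667)) / 5 = 24.8333/5 = 4.9667

S is symmetric (S[j,i] = S[i,j]). Assembling:

S = [[2.2667, -1.7333],
 [-1.7333, 4.9667]]


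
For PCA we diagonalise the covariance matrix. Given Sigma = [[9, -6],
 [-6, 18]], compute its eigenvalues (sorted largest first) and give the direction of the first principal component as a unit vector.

Step 1 — characteristic polynomial of 2×2 Sigma:
  det(Sigma - λI) = λ² - trace · λ + det = 0.
  trace = 9 + 18 = 27, det = 9·18 - (-6)² = 126.
Step 2 — discriminant:
  Δ = trace² - 4·det = 729 - 504 = 225.
Step 3 — eigenvalues:
  λ = (trace ± √Δ)/2 = (27 ± 15)/2,
  λ_1 = 21,  λ_2 = 6.

Step 4 — unit eigenvector for λ_1: solve (Sigma - λ_1 I)v = 0. First row:
  (9 - 21)·v_x + (-6)·v_y = 0, i.e. (-12)·v_x + (-6)·v_y = 0,
  so v ∝ (b, λ_1 - a) = (-6, 12); multiply by -1 so the first entry is positive: u = (6, -12).
  ||u|| = √((6)² + (-12)²) = √(180) ≈ 13.4164,
  v_1 = u/||u|| ≈ (0.4472, -0.8944) (||v_1|| = 1).

λ_1 = 21,  λ_2 = 6;  v_1 ≈ (0.4472, -0.8944)


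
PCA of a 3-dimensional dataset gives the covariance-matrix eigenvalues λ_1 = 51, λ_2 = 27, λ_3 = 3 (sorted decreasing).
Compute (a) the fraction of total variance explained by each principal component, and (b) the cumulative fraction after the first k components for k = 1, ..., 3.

Step 1 — total variance = trace(Sigma) = Σ λ_i = 51 + 27 + 3 = 81.

Step 2 — fraction explained by component i = λ_i / Σ λ:
  PC1: 51/81 = 0.6296
  PC2: 27/81 = 0.3333
  PC3: 3/81 = 0.037

Step 3 — cumulative fraction after k components = (λ_1 + ... + λ_k) / Σ λ:
  k = 1: 51/81 = 0.6296
  k = 2: (51 + 27)/81 = 78/81 = 0.963
  k = 3: (51 + 27 + 3)/81 = 81/81 = 1

Summary (fraction, with percent):

explained: PC1 0.6296 (62.96%), PC2 0.3333 (33.33%), PC3 0.037 (3.7%);  cumulative: 0.6296, 0.963, 1


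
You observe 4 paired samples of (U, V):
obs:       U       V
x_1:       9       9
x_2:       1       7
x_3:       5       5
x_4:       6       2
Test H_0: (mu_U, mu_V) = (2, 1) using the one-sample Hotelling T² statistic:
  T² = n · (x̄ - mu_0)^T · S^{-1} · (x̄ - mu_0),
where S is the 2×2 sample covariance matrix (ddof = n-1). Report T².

Step 1 — sample mean vector:
  mean(U) = (9 + 1 + 5 + 6) / 4 = 21/4 = 5.25
  mean(V) = (9 + 7 + 5 + 2) / 4 = 23/4 = 5.75
  x̄ = (5.25, 5.75),  deviation x̄ - mu_0 = (5.25, 5.75) - (2, 1) = (3.25, 4.75).

Step 2 — sample covariance matrix, S[i,j] = (1/(n-1)) · Σ_k (x_{k,i} - mean_i) · (x_{k,j} - mean_j), divisor n-1 = 3:
  S[U,U] = ((3.75)·(3.75) + (-4.25)·(-4.25) + (-0.25)·(-0.25) + (0.75)·(0.75)) / 3 = 32.75/3 = 10.9167
  S[U,V] = ((3.75)·(3.25) + (-4.25)·(1.25) + (-0.25)·(-0.75) + (0.75)·(-3.75)) / 3 = 4.25/3 = 1.4167
  S[V,V] = ((3.25)·(3.25) + (1.25)·(1.25) + (-0.75)·(-0.75) + (-3.75)·(-3.75)) / 3 = 26.75/3 = 8.9167
  S = [[10.9167, 1.4167],
 [1.4167, 8.9167]].

Step 3 — invert S. det(S) = 10.9167·8.9167 - (1.4167)² = 95.3333.
  S^{-1} = (1/det) · [[d, -b], [-b, a]] = [[0.0935, -0.0149],
 [-0.0149, 0.1145]].

Step 4 — quadratic form (x̄ - mu_0)^T · S^{-1} · (x̄ - mu_0):
  S^{-1} · (x̄ - mu_0) = (0.2334, 0.4956),
  (x̄ - mu_0)^T · [...] = (3.25)·(0.2334) + (4.75)·(0.4956) = 3.1128.

Step 5 — scale by n: T² = 4 · 3.1128 = 12.451.

T² ≈ 12.451


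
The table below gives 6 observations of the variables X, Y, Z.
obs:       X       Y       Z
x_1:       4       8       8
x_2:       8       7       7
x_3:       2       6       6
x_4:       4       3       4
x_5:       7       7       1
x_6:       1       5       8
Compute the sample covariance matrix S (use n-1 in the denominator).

Step 1 — column means:
  mean(X) = (4 + 8 + 2 + 4 + 7 + 1) / 6 = 26/6 = 4.3333
  mean(Y) = (8 + 7 + 6 + 3 + 7 + 5) / 6 = 36/6 = 6
  mean(Z) = (8 + 7 + 6 + 4 + 1 + 8) / 6 = 34/6 = 5.6667

Step 2 — sample covariance S[i,j] = (1/(n-1)) · Σ_k (x_{k,i} - mean_i) · (x_{k,j} - mean_j), with n-1 = 5.
  S[X,X] = ((-0.3333)·(-0.3333) + (3.6667)·(3.6667) + (-2.3333)·(-2.3333) + (-0.3333)·(-0.3333) + (2.6667)·(2.6667) + (-3.3333)·(-3.3333)) / 5 = 37.3333/5 = 7.4667
  S[X,Y] = ((-0.3333)·(2) + (3.6667)·(1) + (-2.3333)·(0) + (-0.3333)·(-3) + (2.6667)·(1) + (-3.3333)·(-1)) / 5 = 10/5 = 2
  S[X,Z] = ((-0.3333)·(2.3333) + (3.6667)·(1.3333) + (-2.3333)·(0.3333) + (-0.3333)·(-1.6667) + (2.6667)·(-4.6667) + (-3.3333)·(2.3333)) / 5 = -16.3333/5 = -3.2667
  S[Y,Y] = ((2)·(2) + (1)·(1) + (0)·(0) + (-3)·(-3) + (1)·(1) + (-1)·(-1)) / 5 = 16/5 = 3.2
  S[Y,Z] = ((2)·(2.3333) + (1)·(1.3333) + (0)·(0.3333) + (-3)·(-1.6667) + (1)·(-4.6667) + (-1)·(2.3333)) / 5 = 4/5 = 0.8
  S[Z,Z] = ((2.3333)·(2.3333) + (1.3333)·(1.3333) + (0.3333)·(0.3333) + (-1.6667)·(-1.6667) + (-4.6667)·(-4.6667) + (2.3333)·(2.3333)) / 5 = 37.3333/5 = 7.4667

S is symmetric (S[j,i] = S[i,j]). Assembling:

S = [[7.4667, 2, -3.2667],
 [2, 3.2, 0.8],
 [-3.2667, 0.8, 7.4667]]


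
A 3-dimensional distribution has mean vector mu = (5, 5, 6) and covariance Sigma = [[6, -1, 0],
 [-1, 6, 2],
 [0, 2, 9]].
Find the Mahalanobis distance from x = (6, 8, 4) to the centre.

Step 1 — centre the observation: (x - mu) = (1, 3, -2).

Step 2 — invert Sigma (cofactor / det for 3×3, or solve directly):
  Sigma^{-1} = [[0.1718, 0.0309, -0.0069],
 [0.0309, 0.1856, -0.0412],
 [-0.0069, -0.0412, 0.1203]].

Step 3 — form the quadratic (x - mu)^T · Sigma^{-1} · (x - mu):
  Sigma^{-1} · (x - mu) = (0.2784, 0.6701, -0.3711).
  (x - mu)^T · [Sigma^{-1} · (x - mu)] = (1)·(0.2784) + (3)·(0.6701) + (-2)·(-0.3711) = 3.0309.

Step 4 — take square root: d = √(3.0309) ≈ 1.741.

d(x, mu) = √(3.0309) ≈ 1.741


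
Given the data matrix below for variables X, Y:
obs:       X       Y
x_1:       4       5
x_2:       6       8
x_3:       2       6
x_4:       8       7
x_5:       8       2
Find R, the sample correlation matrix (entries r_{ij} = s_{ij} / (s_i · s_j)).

Step 1 — column means:
  mean(X) = (4 + 6 + 2 + 8 + 8) / 5 = 28/5 = 5.6
  mean(Y) = (5 + 8 + 6 + 7 + 2) / 5 = 28/5 = 5.6

Step 2 — sample variances and covariances s[i,j] = (1/(n-1)) · Σ_k (x_{k,i} - mean_i) · (x_{k,j} - mean_j), with n-1 = 4:
  s[X,X] = ((-1.6)·(-1.6) + (0.4)·(0.4) + (-3.6)·(-3.6) + (2.4)·(2.4) + (2.4)·(2.4)) / 4 = 27.2/4 = 6.8
  s[X,Y] = ((-1.6)·(-0.6) + (0.4)·(2.4) + (-3.6)·(0.4) + (2.4)·(1.4) + (2.4)·(-3.6)) / 4 = -4.8/4 = -1.2
  s[Y,Y] = ((-0.6)·(-0.6) + (2.4)·(2.4) + (0.4)·(0.4) + (1.4)·(1.4) + (-3.6)·(-3.6)) / 4 = 21.2/4 = 5.3
  Sample standard deviations s_i = √(s[i,i]):
  s(X) = √(6.8) = 2.6077
  s(Y) = √(5.3) = 2.3022

Step 3 — r_{ij} = s_{ij} / (s_i · s_j):
  r[X,X] = 1 (diagonal).
  r[X,Y] = -1.2 / (2.6077 · 2.3022) = -1.2 / 6.0033 = -0.1999
  r[Y,Y] = 1 (diagonal).

R is symmetric with unit diagonal. Assembling:

R = [[1, -0.1999],
 [-0.1999, 1]]


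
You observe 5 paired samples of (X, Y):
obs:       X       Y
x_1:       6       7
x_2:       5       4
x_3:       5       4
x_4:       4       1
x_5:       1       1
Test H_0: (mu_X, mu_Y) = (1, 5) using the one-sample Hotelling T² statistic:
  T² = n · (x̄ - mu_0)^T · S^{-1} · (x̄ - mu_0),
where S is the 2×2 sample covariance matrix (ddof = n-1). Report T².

Step 1 — sample mean vector:
  mean(X) = (6 + 5 + 5 + 4 + 1) / 5 = 21/5 = 4.2
  mean(Y) = (7 + 4 + 4 + 1 + 1) / 5 = 17/5 = 3.4
  x̄ = (4.2, 3.4),  deviation x̄ - mu_0 = (4.2, 3.4) - (1, 5) = (3.2, -1.6).

Step 2 — sample covariance matrix, S[i,j] = (1/(n-1)) · Σ_k (x_{k,i} - mean_i) · (x_{k,j} - mean_j), divisor n-1 = 4:
  S[X,X] = ((1.8)·(1.8) + (0.8)·(0.8) + (0.8)·(0.8) + (-0.2)·(-0.2) + (-3.2)·(-3.2)) / 4 = 14.8/4 = 3.7
  S[X,Y] = ((1.8)·(3.6) + (0.8)·(0.6) + (0.8)·(0.6) + (-0.2)·(-2.4) + (-3.2)·(-2.4)) / 4 = 15.6/4 = 3.9
  S[Y,Y] = ((3.6)·(3.6) + (0.6)·(0.6) + (0.6)·(0.6) + (-2.4)·(-2.4) + (-2.4)·(-2.4)) / 4 = 25.2/4 = 6.3
  S = [[3.7, 3.9],
 [3.9, 6.3]].

Step 3 — invert S. det(S) = 3.7·6.3 - (3.9)² = 8.1.
  S^{-1} = (1/det) · [[d, -b], [-b, a]] = [[0.7778, -0.4815],
 [-0.4815, 0.4568]].

Step 4 — quadratic form (x̄ - mu_0)^T · S^{-1} · (x̄ - mu_0):
  S^{-1} · (x̄ - mu_0) = (3.2593, -2.2716),
  (x̄ - mu_0)^T · [...] = (3.2)·(3.2593) + (-1.6)·(-2.2716) = 14.0642.

Step 5 — scale by n: T² = 5 · 14.0642 = 70.321.

T² ≈ 70.321
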